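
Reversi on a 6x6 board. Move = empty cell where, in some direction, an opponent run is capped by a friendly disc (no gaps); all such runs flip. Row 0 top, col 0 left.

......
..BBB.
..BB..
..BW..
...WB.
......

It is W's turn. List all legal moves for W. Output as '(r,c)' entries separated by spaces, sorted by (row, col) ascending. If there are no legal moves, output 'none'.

(0,1): no bracket -> illegal
(0,2): no bracket -> illegal
(0,3): flips 2 -> legal
(0,4): no bracket -> illegal
(0,5): no bracket -> illegal
(1,1): flips 1 -> legal
(1,5): no bracket -> illegal
(2,1): flips 1 -> legal
(2,4): no bracket -> illegal
(2,5): no bracket -> illegal
(3,1): flips 1 -> legal
(3,4): no bracket -> illegal
(3,5): no bracket -> illegal
(4,1): no bracket -> illegal
(4,2): no bracket -> illegal
(4,5): flips 1 -> legal
(5,3): no bracket -> illegal
(5,4): no bracket -> illegal
(5,5): flips 1 -> legal

Answer: (0,3) (1,1) (2,1) (3,1) (4,5) (5,5)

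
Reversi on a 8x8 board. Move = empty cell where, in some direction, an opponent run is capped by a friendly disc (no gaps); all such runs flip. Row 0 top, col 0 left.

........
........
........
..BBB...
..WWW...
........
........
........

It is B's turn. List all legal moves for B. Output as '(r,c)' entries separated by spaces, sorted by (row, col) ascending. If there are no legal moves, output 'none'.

Answer: (5,1) (5,2) (5,3) (5,4) (5,5)

Derivation:
(3,1): no bracket -> illegal
(3,5): no bracket -> illegal
(4,1): no bracket -> illegal
(4,5): no bracket -> illegal
(5,1): flips 1 -> legal
(5,2): flips 2 -> legal
(5,3): flips 1 -> legal
(5,4): flips 2 -> legal
(5,5): flips 1 -> legal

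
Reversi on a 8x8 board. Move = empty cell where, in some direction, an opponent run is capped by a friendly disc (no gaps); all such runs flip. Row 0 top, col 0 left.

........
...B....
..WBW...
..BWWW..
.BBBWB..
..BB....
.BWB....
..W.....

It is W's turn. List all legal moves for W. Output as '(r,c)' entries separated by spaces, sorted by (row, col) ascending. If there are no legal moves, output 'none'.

(0,2): flips 1 -> legal
(0,3): flips 2 -> legal
(0,4): flips 1 -> legal
(1,2): flips 1 -> legal
(1,4): no bracket -> illegal
(2,1): no bracket -> illegal
(3,0): no bracket -> illegal
(3,1): flips 1 -> legal
(3,6): no bracket -> illegal
(4,0): flips 3 -> legal
(4,6): flips 1 -> legal
(5,0): flips 1 -> legal
(5,1): flips 1 -> legal
(5,4): flips 1 -> legal
(5,5): flips 1 -> legal
(5,6): flips 1 -> legal
(6,0): flips 1 -> legal
(6,4): flips 1 -> legal
(7,0): flips 3 -> legal
(7,1): no bracket -> illegal
(7,3): flips 3 -> legal
(7,4): no bracket -> illegal

Answer: (0,2) (0,3) (0,4) (1,2) (3,1) (4,0) (4,6) (5,0) (5,1) (5,4) (5,5) (5,6) (6,0) (6,4) (7,0) (7,3)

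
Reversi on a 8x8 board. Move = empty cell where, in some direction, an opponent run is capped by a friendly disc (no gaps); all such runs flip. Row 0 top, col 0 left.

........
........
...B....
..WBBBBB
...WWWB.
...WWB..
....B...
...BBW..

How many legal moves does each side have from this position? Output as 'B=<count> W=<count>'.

Answer: B=8 W=13

Derivation:
-- B to move --
(2,1): no bracket -> illegal
(2,2): no bracket -> illegal
(3,1): flips 1 -> legal
(4,1): flips 1 -> legal
(4,2): flips 4 -> legal
(5,2): flips 3 -> legal
(5,6): flips 1 -> legal
(6,2): flips 2 -> legal
(6,3): flips 4 -> legal
(6,5): no bracket -> illegal
(6,6): no bracket -> illegal
(7,6): flips 1 -> legal
B mobility = 8
-- W to move --
(1,2): flips 2 -> legal
(1,3): flips 2 -> legal
(1,4): flips 1 -> legal
(2,2): flips 1 -> legal
(2,4): flips 1 -> legal
(2,5): flips 2 -> legal
(2,6): flips 1 -> legal
(2,7): flips 1 -> legal
(4,2): no bracket -> illegal
(4,7): flips 1 -> legal
(5,6): flips 1 -> legal
(5,7): no bracket -> illegal
(6,2): no bracket -> illegal
(6,3): no bracket -> illegal
(6,5): flips 1 -> legal
(6,6): flips 1 -> legal
(7,2): flips 2 -> legal
W mobility = 13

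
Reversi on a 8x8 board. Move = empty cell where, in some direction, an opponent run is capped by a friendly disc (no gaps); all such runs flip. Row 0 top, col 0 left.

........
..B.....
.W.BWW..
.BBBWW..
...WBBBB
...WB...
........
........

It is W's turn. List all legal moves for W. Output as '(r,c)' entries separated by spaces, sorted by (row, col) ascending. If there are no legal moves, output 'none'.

Answer: (0,1) (0,3) (1,3) (2,2) (3,0) (4,1) (4,2) (5,5) (5,6) (5,7) (6,4) (6,5)

Derivation:
(0,1): flips 2 -> legal
(0,2): no bracket -> illegal
(0,3): flips 1 -> legal
(1,1): no bracket -> illegal
(1,3): flips 2 -> legal
(1,4): no bracket -> illegal
(2,0): no bracket -> illegal
(2,2): flips 1 -> legal
(3,0): flips 3 -> legal
(3,6): no bracket -> illegal
(3,7): no bracket -> illegal
(4,0): no bracket -> illegal
(4,1): flips 1 -> legal
(4,2): flips 1 -> legal
(5,5): flips 2 -> legal
(5,6): flips 1 -> legal
(5,7): flips 1 -> legal
(6,3): no bracket -> illegal
(6,4): flips 2 -> legal
(6,5): flips 1 -> legal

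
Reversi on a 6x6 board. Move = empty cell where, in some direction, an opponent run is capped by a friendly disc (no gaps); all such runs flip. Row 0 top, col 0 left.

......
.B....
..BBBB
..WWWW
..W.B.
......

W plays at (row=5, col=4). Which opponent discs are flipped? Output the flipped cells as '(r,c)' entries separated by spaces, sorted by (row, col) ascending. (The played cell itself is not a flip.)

Dir NW: first cell '.' (not opp) -> no flip
Dir N: opp run (4,4) capped by W -> flip
Dir NE: first cell '.' (not opp) -> no flip
Dir W: first cell '.' (not opp) -> no flip
Dir E: first cell '.' (not opp) -> no flip
Dir SW: edge -> no flip
Dir S: edge -> no flip
Dir SE: edge -> no flip

Answer: (4,4)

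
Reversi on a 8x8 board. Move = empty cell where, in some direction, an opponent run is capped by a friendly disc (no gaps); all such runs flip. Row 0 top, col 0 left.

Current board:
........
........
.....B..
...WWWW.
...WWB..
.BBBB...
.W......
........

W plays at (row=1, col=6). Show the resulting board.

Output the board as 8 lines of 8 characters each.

Answer: ........
......W.
.....W..
...WWWW.
...WWB..
.BBBB...
.W......
........

Derivation:
Place W at (1,6); scan 8 dirs for brackets.
Dir NW: first cell '.' (not opp) -> no flip
Dir N: first cell '.' (not opp) -> no flip
Dir NE: first cell '.' (not opp) -> no flip
Dir W: first cell '.' (not opp) -> no flip
Dir E: first cell '.' (not opp) -> no flip
Dir SW: opp run (2,5) capped by W -> flip
Dir S: first cell '.' (not opp) -> no flip
Dir SE: first cell '.' (not opp) -> no flip
All flips: (2,5)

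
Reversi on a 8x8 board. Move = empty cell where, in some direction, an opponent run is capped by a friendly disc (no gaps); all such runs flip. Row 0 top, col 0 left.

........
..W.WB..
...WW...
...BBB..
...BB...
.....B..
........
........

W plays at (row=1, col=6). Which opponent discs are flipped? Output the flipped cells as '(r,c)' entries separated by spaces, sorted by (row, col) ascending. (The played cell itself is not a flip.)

Dir NW: first cell '.' (not opp) -> no flip
Dir N: first cell '.' (not opp) -> no flip
Dir NE: first cell '.' (not opp) -> no flip
Dir W: opp run (1,5) capped by W -> flip
Dir E: first cell '.' (not opp) -> no flip
Dir SW: first cell '.' (not opp) -> no flip
Dir S: first cell '.' (not opp) -> no flip
Dir SE: first cell '.' (not opp) -> no flip

Answer: (1,5)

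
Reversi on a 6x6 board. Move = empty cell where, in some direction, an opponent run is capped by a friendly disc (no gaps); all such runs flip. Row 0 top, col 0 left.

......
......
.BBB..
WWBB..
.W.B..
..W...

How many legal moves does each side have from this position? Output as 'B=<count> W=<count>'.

-- B to move --
(2,0): no bracket -> illegal
(4,0): flips 1 -> legal
(4,2): no bracket -> illegal
(5,0): flips 1 -> legal
(5,1): flips 2 -> legal
(5,3): no bracket -> illegal
B mobility = 3
-- W to move --
(1,0): no bracket -> illegal
(1,1): flips 1 -> legal
(1,2): flips 1 -> legal
(1,3): flips 1 -> legal
(1,4): flips 2 -> legal
(2,0): no bracket -> illegal
(2,4): no bracket -> illegal
(3,4): flips 3 -> legal
(4,2): no bracket -> illegal
(4,4): no bracket -> illegal
(5,3): no bracket -> illegal
(5,4): no bracket -> illegal
W mobility = 5

Answer: B=3 W=5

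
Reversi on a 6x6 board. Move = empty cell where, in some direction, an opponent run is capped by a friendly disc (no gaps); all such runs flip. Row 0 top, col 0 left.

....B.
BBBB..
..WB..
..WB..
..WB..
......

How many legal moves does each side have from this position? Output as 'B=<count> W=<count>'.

-- B to move --
(2,1): flips 2 -> legal
(3,1): flips 2 -> legal
(4,1): flips 2 -> legal
(5,1): flips 1 -> legal
(5,2): flips 3 -> legal
(5,3): no bracket -> illegal
B mobility = 5
-- W to move --
(0,0): flips 1 -> legal
(0,1): no bracket -> illegal
(0,2): flips 1 -> legal
(0,3): no bracket -> illegal
(0,5): no bracket -> illegal
(1,4): flips 1 -> legal
(1,5): no bracket -> illegal
(2,0): no bracket -> illegal
(2,1): no bracket -> illegal
(2,4): flips 2 -> legal
(3,4): flips 1 -> legal
(4,4): flips 2 -> legal
(5,2): no bracket -> illegal
(5,3): no bracket -> illegal
(5,4): flips 1 -> legal
W mobility = 7

Answer: B=5 W=7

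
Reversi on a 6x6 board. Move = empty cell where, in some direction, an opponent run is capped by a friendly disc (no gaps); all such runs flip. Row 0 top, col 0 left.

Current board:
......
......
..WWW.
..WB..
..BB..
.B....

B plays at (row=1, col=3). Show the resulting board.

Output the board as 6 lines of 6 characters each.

Answer: ......
...B..
..WBW.
..WB..
..BB..
.B....

Derivation:
Place B at (1,3); scan 8 dirs for brackets.
Dir NW: first cell '.' (not opp) -> no flip
Dir N: first cell '.' (not opp) -> no flip
Dir NE: first cell '.' (not opp) -> no flip
Dir W: first cell '.' (not opp) -> no flip
Dir E: first cell '.' (not opp) -> no flip
Dir SW: opp run (2,2), next='.' -> no flip
Dir S: opp run (2,3) capped by B -> flip
Dir SE: opp run (2,4), next='.' -> no flip
All flips: (2,3)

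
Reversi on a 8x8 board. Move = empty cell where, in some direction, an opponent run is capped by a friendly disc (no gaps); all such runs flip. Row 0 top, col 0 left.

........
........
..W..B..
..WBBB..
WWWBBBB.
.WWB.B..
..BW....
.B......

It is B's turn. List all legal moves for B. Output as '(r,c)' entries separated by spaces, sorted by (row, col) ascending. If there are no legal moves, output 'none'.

(1,1): flips 1 -> legal
(1,2): flips 4 -> legal
(1,3): no bracket -> illegal
(2,1): flips 1 -> legal
(2,3): no bracket -> illegal
(3,0): no bracket -> illegal
(3,1): flips 2 -> legal
(5,0): flips 2 -> legal
(5,4): no bracket -> illegal
(6,0): flips 2 -> legal
(6,1): flips 1 -> legal
(6,4): flips 1 -> legal
(7,2): no bracket -> illegal
(7,3): flips 1 -> legal
(7,4): no bracket -> illegal

Answer: (1,1) (1,2) (2,1) (3,1) (5,0) (6,0) (6,1) (6,4) (7,3)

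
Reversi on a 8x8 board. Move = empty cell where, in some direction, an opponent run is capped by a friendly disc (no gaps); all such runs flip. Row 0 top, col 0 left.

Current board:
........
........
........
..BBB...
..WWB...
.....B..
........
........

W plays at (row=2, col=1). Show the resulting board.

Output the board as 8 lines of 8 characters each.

Answer: ........
........
.W......
..WBB...
..WWB...
.....B..
........
........

Derivation:
Place W at (2,1); scan 8 dirs for brackets.
Dir NW: first cell '.' (not opp) -> no flip
Dir N: first cell '.' (not opp) -> no flip
Dir NE: first cell '.' (not opp) -> no flip
Dir W: first cell '.' (not opp) -> no flip
Dir E: first cell '.' (not opp) -> no flip
Dir SW: first cell '.' (not opp) -> no flip
Dir S: first cell '.' (not opp) -> no flip
Dir SE: opp run (3,2) capped by W -> flip
All flips: (3,2)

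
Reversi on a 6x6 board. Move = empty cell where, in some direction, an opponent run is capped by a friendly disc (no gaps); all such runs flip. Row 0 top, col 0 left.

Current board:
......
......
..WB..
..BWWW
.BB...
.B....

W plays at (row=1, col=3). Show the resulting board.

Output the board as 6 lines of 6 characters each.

Answer: ......
...W..
..WW..
..BWWW
.BB...
.B....

Derivation:
Place W at (1,3); scan 8 dirs for brackets.
Dir NW: first cell '.' (not opp) -> no flip
Dir N: first cell '.' (not opp) -> no flip
Dir NE: first cell '.' (not opp) -> no flip
Dir W: first cell '.' (not opp) -> no flip
Dir E: first cell '.' (not opp) -> no flip
Dir SW: first cell 'W' (not opp) -> no flip
Dir S: opp run (2,3) capped by W -> flip
Dir SE: first cell '.' (not opp) -> no flip
All flips: (2,3)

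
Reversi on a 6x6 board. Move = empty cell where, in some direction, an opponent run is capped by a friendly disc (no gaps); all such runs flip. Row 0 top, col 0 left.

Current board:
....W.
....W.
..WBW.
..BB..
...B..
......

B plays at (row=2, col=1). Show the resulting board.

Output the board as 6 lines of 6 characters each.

Place B at (2,1); scan 8 dirs for brackets.
Dir NW: first cell '.' (not opp) -> no flip
Dir N: first cell '.' (not opp) -> no flip
Dir NE: first cell '.' (not opp) -> no flip
Dir W: first cell '.' (not opp) -> no flip
Dir E: opp run (2,2) capped by B -> flip
Dir SW: first cell '.' (not opp) -> no flip
Dir S: first cell '.' (not opp) -> no flip
Dir SE: first cell 'B' (not opp) -> no flip
All flips: (2,2)

Answer: ....W.
....W.
.BBBW.
..BB..
...B..
......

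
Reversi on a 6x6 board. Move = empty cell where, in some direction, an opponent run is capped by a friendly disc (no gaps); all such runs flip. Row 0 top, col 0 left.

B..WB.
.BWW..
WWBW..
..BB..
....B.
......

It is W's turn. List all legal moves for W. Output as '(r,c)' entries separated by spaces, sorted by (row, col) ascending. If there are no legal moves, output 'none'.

(0,1): flips 1 -> legal
(0,2): flips 1 -> legal
(0,5): flips 1 -> legal
(1,0): flips 1 -> legal
(1,4): no bracket -> illegal
(1,5): no bracket -> illegal
(2,4): no bracket -> illegal
(3,1): flips 1 -> legal
(3,4): no bracket -> illegal
(3,5): no bracket -> illegal
(4,1): flips 1 -> legal
(4,2): flips 2 -> legal
(4,3): flips 2 -> legal
(4,5): no bracket -> illegal
(5,3): no bracket -> illegal
(5,4): no bracket -> illegal
(5,5): no bracket -> illegal

Answer: (0,1) (0,2) (0,5) (1,0) (3,1) (4,1) (4,2) (4,3)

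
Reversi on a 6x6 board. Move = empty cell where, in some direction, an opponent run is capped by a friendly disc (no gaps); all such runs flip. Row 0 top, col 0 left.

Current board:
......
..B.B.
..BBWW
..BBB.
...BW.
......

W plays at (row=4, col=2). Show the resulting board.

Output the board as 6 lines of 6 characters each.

Place W at (4,2); scan 8 dirs for brackets.
Dir NW: first cell '.' (not opp) -> no flip
Dir N: opp run (3,2) (2,2) (1,2), next='.' -> no flip
Dir NE: opp run (3,3) capped by W -> flip
Dir W: first cell '.' (not opp) -> no flip
Dir E: opp run (4,3) capped by W -> flip
Dir SW: first cell '.' (not opp) -> no flip
Dir S: first cell '.' (not opp) -> no flip
Dir SE: first cell '.' (not opp) -> no flip
All flips: (3,3) (4,3)

Answer: ......
..B.B.
..BBWW
..BWB.
..WWW.
......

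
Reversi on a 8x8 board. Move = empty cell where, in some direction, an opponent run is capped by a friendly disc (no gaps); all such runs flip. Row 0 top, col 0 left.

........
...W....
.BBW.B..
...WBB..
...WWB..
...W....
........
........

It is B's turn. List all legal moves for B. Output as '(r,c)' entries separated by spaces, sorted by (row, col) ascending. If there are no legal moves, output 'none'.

Answer: (0,4) (1,2) (2,4) (3,2) (4,2) (5,2) (5,4) (5,5) (6,2)

Derivation:
(0,2): no bracket -> illegal
(0,3): no bracket -> illegal
(0,4): flips 1 -> legal
(1,2): flips 1 -> legal
(1,4): no bracket -> illegal
(2,4): flips 1 -> legal
(3,2): flips 1 -> legal
(4,2): flips 2 -> legal
(5,2): flips 1 -> legal
(5,4): flips 1 -> legal
(5,5): flips 2 -> legal
(6,2): flips 2 -> legal
(6,3): no bracket -> illegal
(6,4): no bracket -> illegal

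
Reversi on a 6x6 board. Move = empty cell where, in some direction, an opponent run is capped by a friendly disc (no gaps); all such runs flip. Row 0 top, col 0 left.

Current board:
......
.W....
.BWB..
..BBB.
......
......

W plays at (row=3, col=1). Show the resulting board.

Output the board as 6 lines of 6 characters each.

Answer: ......
.W....
.WWB..
.WBBB.
......
......

Derivation:
Place W at (3,1); scan 8 dirs for brackets.
Dir NW: first cell '.' (not opp) -> no flip
Dir N: opp run (2,1) capped by W -> flip
Dir NE: first cell 'W' (not opp) -> no flip
Dir W: first cell '.' (not opp) -> no flip
Dir E: opp run (3,2) (3,3) (3,4), next='.' -> no flip
Dir SW: first cell '.' (not opp) -> no flip
Dir S: first cell '.' (not opp) -> no flip
Dir SE: first cell '.' (not opp) -> no flip
All flips: (2,1)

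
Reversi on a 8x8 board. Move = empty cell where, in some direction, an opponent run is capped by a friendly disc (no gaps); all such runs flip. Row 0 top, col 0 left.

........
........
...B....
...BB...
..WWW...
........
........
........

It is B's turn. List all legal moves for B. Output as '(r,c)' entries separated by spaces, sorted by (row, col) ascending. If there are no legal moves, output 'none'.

Answer: (5,1) (5,2) (5,3) (5,4) (5,5)

Derivation:
(3,1): no bracket -> illegal
(3,2): no bracket -> illegal
(3,5): no bracket -> illegal
(4,1): no bracket -> illegal
(4,5): no bracket -> illegal
(5,1): flips 1 -> legal
(5,2): flips 1 -> legal
(5,3): flips 1 -> legal
(5,4): flips 1 -> legal
(5,5): flips 1 -> legal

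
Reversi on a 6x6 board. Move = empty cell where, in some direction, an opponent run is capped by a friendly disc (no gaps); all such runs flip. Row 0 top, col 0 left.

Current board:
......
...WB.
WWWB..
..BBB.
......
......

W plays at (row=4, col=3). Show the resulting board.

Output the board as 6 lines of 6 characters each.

Answer: ......
...WB.
WWWW..
..WWB.
...W..
......

Derivation:
Place W at (4,3); scan 8 dirs for brackets.
Dir NW: opp run (3,2) capped by W -> flip
Dir N: opp run (3,3) (2,3) capped by W -> flip
Dir NE: opp run (3,4), next='.' -> no flip
Dir W: first cell '.' (not opp) -> no flip
Dir E: first cell '.' (not opp) -> no flip
Dir SW: first cell '.' (not opp) -> no flip
Dir S: first cell '.' (not opp) -> no flip
Dir SE: first cell '.' (not opp) -> no flip
All flips: (2,3) (3,2) (3,3)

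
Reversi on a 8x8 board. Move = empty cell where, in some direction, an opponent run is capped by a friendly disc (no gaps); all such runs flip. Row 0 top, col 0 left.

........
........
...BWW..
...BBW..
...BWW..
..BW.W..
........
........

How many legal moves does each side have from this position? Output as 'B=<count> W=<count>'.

Answer: B=10 W=7

Derivation:
-- B to move --
(1,3): no bracket -> illegal
(1,4): flips 1 -> legal
(1,5): flips 1 -> legal
(1,6): flips 1 -> legal
(2,6): flips 2 -> legal
(3,6): flips 1 -> legal
(4,2): no bracket -> illegal
(4,6): flips 2 -> legal
(5,4): flips 2 -> legal
(5,6): flips 1 -> legal
(6,2): no bracket -> illegal
(6,3): flips 1 -> legal
(6,4): no bracket -> illegal
(6,5): no bracket -> illegal
(6,6): flips 2 -> legal
B mobility = 10
-- W to move --
(1,2): flips 2 -> legal
(1,3): flips 3 -> legal
(1,4): no bracket -> illegal
(2,2): flips 2 -> legal
(3,2): flips 2 -> legal
(4,1): no bracket -> illegal
(4,2): flips 2 -> legal
(5,1): flips 1 -> legal
(5,4): no bracket -> illegal
(6,1): flips 3 -> legal
(6,2): no bracket -> illegal
(6,3): no bracket -> illegal
W mobility = 7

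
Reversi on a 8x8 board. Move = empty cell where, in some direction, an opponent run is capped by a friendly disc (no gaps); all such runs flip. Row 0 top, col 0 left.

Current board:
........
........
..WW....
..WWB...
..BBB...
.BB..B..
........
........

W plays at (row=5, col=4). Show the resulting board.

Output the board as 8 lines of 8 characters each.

Answer: ........
........
..WW....
..WWB...
..BWB...
.BB.WB..
........
........

Derivation:
Place W at (5,4); scan 8 dirs for brackets.
Dir NW: opp run (4,3) capped by W -> flip
Dir N: opp run (4,4) (3,4), next='.' -> no flip
Dir NE: first cell '.' (not opp) -> no flip
Dir W: first cell '.' (not opp) -> no flip
Dir E: opp run (5,5), next='.' -> no flip
Dir SW: first cell '.' (not opp) -> no flip
Dir S: first cell '.' (not opp) -> no flip
Dir SE: first cell '.' (not opp) -> no flip
All flips: (4,3)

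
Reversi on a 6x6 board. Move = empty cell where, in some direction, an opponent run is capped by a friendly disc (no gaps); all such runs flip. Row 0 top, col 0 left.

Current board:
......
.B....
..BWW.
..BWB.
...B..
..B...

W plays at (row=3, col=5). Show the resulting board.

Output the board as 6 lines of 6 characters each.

Answer: ......
.B....
..BWW.
..BWWW
...B..
..B...

Derivation:
Place W at (3,5); scan 8 dirs for brackets.
Dir NW: first cell 'W' (not opp) -> no flip
Dir N: first cell '.' (not opp) -> no flip
Dir NE: edge -> no flip
Dir W: opp run (3,4) capped by W -> flip
Dir E: edge -> no flip
Dir SW: first cell '.' (not opp) -> no flip
Dir S: first cell '.' (not opp) -> no flip
Dir SE: edge -> no flip
All flips: (3,4)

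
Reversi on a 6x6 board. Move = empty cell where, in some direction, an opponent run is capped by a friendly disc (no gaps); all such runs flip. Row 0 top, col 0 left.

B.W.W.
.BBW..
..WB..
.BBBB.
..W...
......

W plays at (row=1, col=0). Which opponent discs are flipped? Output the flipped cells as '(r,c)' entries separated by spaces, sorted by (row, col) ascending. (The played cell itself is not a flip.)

Dir NW: edge -> no flip
Dir N: opp run (0,0), next=edge -> no flip
Dir NE: first cell '.' (not opp) -> no flip
Dir W: edge -> no flip
Dir E: opp run (1,1) (1,2) capped by W -> flip
Dir SW: edge -> no flip
Dir S: first cell '.' (not opp) -> no flip
Dir SE: first cell '.' (not opp) -> no flip

Answer: (1,1) (1,2)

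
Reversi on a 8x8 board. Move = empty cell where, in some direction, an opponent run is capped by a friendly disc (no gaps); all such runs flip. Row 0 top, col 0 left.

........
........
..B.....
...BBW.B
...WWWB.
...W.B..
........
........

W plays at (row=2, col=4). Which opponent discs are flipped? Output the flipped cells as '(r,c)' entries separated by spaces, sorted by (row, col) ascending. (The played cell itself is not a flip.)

Dir NW: first cell '.' (not opp) -> no flip
Dir N: first cell '.' (not opp) -> no flip
Dir NE: first cell '.' (not opp) -> no flip
Dir W: first cell '.' (not opp) -> no flip
Dir E: first cell '.' (not opp) -> no flip
Dir SW: opp run (3,3), next='.' -> no flip
Dir S: opp run (3,4) capped by W -> flip
Dir SE: first cell 'W' (not opp) -> no flip

Answer: (3,4)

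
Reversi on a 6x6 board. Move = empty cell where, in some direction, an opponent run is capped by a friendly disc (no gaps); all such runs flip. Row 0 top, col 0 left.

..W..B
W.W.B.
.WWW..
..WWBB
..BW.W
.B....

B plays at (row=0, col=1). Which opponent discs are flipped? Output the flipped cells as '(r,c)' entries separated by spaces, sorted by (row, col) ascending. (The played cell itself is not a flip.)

Answer: (1,2) (2,3)

Derivation:
Dir NW: edge -> no flip
Dir N: edge -> no flip
Dir NE: edge -> no flip
Dir W: first cell '.' (not opp) -> no flip
Dir E: opp run (0,2), next='.' -> no flip
Dir SW: opp run (1,0), next=edge -> no flip
Dir S: first cell '.' (not opp) -> no flip
Dir SE: opp run (1,2) (2,3) capped by B -> flip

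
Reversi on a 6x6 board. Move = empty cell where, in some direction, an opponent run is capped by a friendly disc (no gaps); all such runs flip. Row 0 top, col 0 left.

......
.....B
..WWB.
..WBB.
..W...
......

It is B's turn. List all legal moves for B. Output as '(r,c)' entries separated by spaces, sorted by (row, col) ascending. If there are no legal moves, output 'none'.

Answer: (1,1) (1,2) (1,3) (2,1) (3,1) (5,1)

Derivation:
(1,1): flips 1 -> legal
(1,2): flips 1 -> legal
(1,3): flips 1 -> legal
(1,4): no bracket -> illegal
(2,1): flips 2 -> legal
(3,1): flips 1 -> legal
(4,1): no bracket -> illegal
(4,3): no bracket -> illegal
(5,1): flips 1 -> legal
(5,2): no bracket -> illegal
(5,3): no bracket -> illegal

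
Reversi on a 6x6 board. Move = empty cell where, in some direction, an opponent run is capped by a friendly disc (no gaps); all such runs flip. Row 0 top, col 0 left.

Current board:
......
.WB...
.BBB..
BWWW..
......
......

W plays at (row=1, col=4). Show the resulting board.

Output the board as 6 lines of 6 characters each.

Answer: ......
.WB.W.
.BBW..
BWWW..
......
......

Derivation:
Place W at (1,4); scan 8 dirs for brackets.
Dir NW: first cell '.' (not opp) -> no flip
Dir N: first cell '.' (not opp) -> no flip
Dir NE: first cell '.' (not opp) -> no flip
Dir W: first cell '.' (not opp) -> no flip
Dir E: first cell '.' (not opp) -> no flip
Dir SW: opp run (2,3) capped by W -> flip
Dir S: first cell '.' (not opp) -> no flip
Dir SE: first cell '.' (not opp) -> no flip
All flips: (2,3)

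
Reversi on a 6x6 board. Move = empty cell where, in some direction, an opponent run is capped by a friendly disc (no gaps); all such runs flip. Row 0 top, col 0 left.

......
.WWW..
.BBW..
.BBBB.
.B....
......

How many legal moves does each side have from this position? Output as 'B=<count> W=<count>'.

-- B to move --
(0,0): flips 1 -> legal
(0,1): flips 3 -> legal
(0,2): flips 1 -> legal
(0,3): flips 3 -> legal
(0,4): flips 1 -> legal
(1,0): no bracket -> illegal
(1,4): flips 1 -> legal
(2,0): no bracket -> illegal
(2,4): flips 1 -> legal
B mobility = 7
-- W to move --
(1,0): no bracket -> illegal
(2,0): flips 2 -> legal
(2,4): no bracket -> illegal
(2,5): no bracket -> illegal
(3,0): flips 1 -> legal
(3,5): no bracket -> illegal
(4,0): flips 2 -> legal
(4,2): flips 2 -> legal
(4,3): flips 1 -> legal
(4,4): flips 2 -> legal
(4,5): flips 1 -> legal
(5,0): flips 2 -> legal
(5,1): flips 3 -> legal
(5,2): no bracket -> illegal
W mobility = 9

Answer: B=7 W=9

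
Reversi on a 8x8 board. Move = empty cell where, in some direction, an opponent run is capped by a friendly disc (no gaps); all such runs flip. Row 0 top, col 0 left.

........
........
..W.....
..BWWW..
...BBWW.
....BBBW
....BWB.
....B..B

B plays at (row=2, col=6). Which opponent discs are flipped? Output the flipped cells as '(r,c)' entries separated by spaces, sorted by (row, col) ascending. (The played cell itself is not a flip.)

Answer: (3,5)

Derivation:
Dir NW: first cell '.' (not opp) -> no flip
Dir N: first cell '.' (not opp) -> no flip
Dir NE: first cell '.' (not opp) -> no flip
Dir W: first cell '.' (not opp) -> no flip
Dir E: first cell '.' (not opp) -> no flip
Dir SW: opp run (3,5) capped by B -> flip
Dir S: first cell '.' (not opp) -> no flip
Dir SE: first cell '.' (not opp) -> no flip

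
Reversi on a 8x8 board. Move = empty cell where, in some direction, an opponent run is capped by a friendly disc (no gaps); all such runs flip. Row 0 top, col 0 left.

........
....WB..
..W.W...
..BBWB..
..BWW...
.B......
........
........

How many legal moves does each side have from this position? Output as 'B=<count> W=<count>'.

-- B to move --
(0,3): no bracket -> illegal
(0,4): no bracket -> illegal
(0,5): no bracket -> illegal
(1,1): flips 1 -> legal
(1,2): flips 1 -> legal
(1,3): flips 2 -> legal
(2,1): no bracket -> illegal
(2,3): no bracket -> illegal
(2,5): no bracket -> illegal
(3,1): no bracket -> illegal
(4,5): flips 2 -> legal
(5,2): no bracket -> illegal
(5,3): flips 2 -> legal
(5,4): flips 1 -> legal
(5,5): flips 1 -> legal
B mobility = 7
-- W to move --
(0,4): no bracket -> illegal
(0,5): no bracket -> illegal
(0,6): flips 1 -> legal
(1,6): flips 1 -> legal
(2,1): flips 1 -> legal
(2,3): flips 1 -> legal
(2,5): no bracket -> illegal
(2,6): flips 1 -> legal
(3,1): flips 2 -> legal
(3,6): flips 1 -> legal
(4,0): no bracket -> illegal
(4,1): flips 1 -> legal
(4,5): no bracket -> illegal
(4,6): flips 1 -> legal
(5,0): no bracket -> illegal
(5,2): flips 2 -> legal
(5,3): no bracket -> illegal
(6,0): flips 3 -> legal
(6,1): no bracket -> illegal
(6,2): no bracket -> illegal
W mobility = 11

Answer: B=7 W=11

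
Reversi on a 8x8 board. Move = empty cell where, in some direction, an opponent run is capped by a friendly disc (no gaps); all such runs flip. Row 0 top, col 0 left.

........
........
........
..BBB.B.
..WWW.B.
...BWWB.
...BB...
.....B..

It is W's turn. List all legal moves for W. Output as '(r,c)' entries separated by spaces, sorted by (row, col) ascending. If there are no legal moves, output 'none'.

(2,1): flips 1 -> legal
(2,2): flips 2 -> legal
(2,3): flips 1 -> legal
(2,4): flips 2 -> legal
(2,5): flips 1 -> legal
(2,6): no bracket -> illegal
(2,7): no bracket -> illegal
(3,1): no bracket -> illegal
(3,5): no bracket -> illegal
(3,7): flips 1 -> legal
(4,1): no bracket -> illegal
(4,5): no bracket -> illegal
(4,7): no bracket -> illegal
(5,2): flips 1 -> legal
(5,7): flips 1 -> legal
(6,2): flips 1 -> legal
(6,5): no bracket -> illegal
(6,6): no bracket -> illegal
(6,7): no bracket -> illegal
(7,2): flips 1 -> legal
(7,3): flips 3 -> legal
(7,4): flips 1 -> legal
(7,6): no bracket -> illegal

Answer: (2,1) (2,2) (2,3) (2,4) (2,5) (3,7) (5,2) (5,7) (6,2) (7,2) (7,3) (7,4)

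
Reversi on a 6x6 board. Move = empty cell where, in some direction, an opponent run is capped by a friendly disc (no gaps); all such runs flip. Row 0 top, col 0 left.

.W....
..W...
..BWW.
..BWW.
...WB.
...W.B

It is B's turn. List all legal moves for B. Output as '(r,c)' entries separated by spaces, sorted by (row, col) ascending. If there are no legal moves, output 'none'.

Answer: (0,2) (1,4) (2,5) (3,5) (4,2) (5,4)

Derivation:
(0,0): no bracket -> illegal
(0,2): flips 1 -> legal
(0,3): no bracket -> illegal
(1,0): no bracket -> illegal
(1,1): no bracket -> illegal
(1,3): no bracket -> illegal
(1,4): flips 3 -> legal
(1,5): no bracket -> illegal
(2,1): no bracket -> illegal
(2,5): flips 2 -> legal
(3,5): flips 2 -> legal
(4,2): flips 1 -> legal
(4,5): no bracket -> illegal
(5,2): no bracket -> illegal
(5,4): flips 1 -> legal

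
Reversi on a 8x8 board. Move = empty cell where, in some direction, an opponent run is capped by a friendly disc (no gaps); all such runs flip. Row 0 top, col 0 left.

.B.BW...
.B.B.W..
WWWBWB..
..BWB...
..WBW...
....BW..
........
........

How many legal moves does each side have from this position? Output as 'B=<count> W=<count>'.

-- B to move --
(0,5): flips 2 -> legal
(0,6): no bracket -> illegal
(1,0): flips 1 -> legal
(1,2): flips 1 -> legal
(1,4): flips 1 -> legal
(1,6): no bracket -> illegal
(2,6): no bracket -> illegal
(3,0): no bracket -> illegal
(3,1): flips 2 -> legal
(3,5): flips 1 -> legal
(4,1): flips 1 -> legal
(4,5): flips 1 -> legal
(4,6): no bracket -> illegal
(5,1): no bracket -> illegal
(5,2): flips 1 -> legal
(5,3): no bracket -> illegal
(5,6): flips 1 -> legal
(6,4): no bracket -> illegal
(6,5): no bracket -> illegal
(6,6): flips 4 -> legal
B mobility = 11
-- W to move --
(0,0): flips 1 -> legal
(0,2): flips 3 -> legal
(1,0): no bracket -> illegal
(1,2): no bracket -> illegal
(1,4): no bracket -> illegal
(1,6): no bracket -> illegal
(2,6): flips 1 -> legal
(3,1): flips 1 -> legal
(3,5): flips 2 -> legal
(3,6): no bracket -> illegal
(4,1): no bracket -> illegal
(4,5): no bracket -> illegal
(5,2): no bracket -> illegal
(5,3): flips 2 -> legal
(6,3): no bracket -> illegal
(6,4): flips 1 -> legal
(6,5): flips 3 -> legal
W mobility = 8

Answer: B=11 W=8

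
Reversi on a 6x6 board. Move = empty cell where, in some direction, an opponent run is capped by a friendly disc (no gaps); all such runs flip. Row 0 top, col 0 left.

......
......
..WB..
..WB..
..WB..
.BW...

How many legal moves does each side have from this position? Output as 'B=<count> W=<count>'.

-- B to move --
(1,1): flips 1 -> legal
(1,2): no bracket -> illegal
(1,3): no bracket -> illegal
(2,1): flips 2 -> legal
(3,1): flips 1 -> legal
(4,1): flips 2 -> legal
(5,3): flips 1 -> legal
B mobility = 5
-- W to move --
(1,2): no bracket -> illegal
(1,3): no bracket -> illegal
(1,4): flips 1 -> legal
(2,4): flips 2 -> legal
(3,4): flips 2 -> legal
(4,0): no bracket -> illegal
(4,1): no bracket -> illegal
(4,4): flips 2 -> legal
(5,0): flips 1 -> legal
(5,3): no bracket -> illegal
(5,4): flips 1 -> legal
W mobility = 6

Answer: B=5 W=6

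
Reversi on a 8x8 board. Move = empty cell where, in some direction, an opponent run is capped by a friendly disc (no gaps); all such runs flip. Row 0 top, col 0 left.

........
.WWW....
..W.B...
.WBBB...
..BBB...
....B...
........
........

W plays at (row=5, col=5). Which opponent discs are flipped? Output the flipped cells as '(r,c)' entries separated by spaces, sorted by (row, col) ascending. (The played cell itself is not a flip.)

Dir NW: opp run (4,4) (3,3) capped by W -> flip
Dir N: first cell '.' (not opp) -> no flip
Dir NE: first cell '.' (not opp) -> no flip
Dir W: opp run (5,4), next='.' -> no flip
Dir E: first cell '.' (not opp) -> no flip
Dir SW: first cell '.' (not opp) -> no flip
Dir S: first cell '.' (not opp) -> no flip
Dir SE: first cell '.' (not opp) -> no flip

Answer: (3,3) (4,4)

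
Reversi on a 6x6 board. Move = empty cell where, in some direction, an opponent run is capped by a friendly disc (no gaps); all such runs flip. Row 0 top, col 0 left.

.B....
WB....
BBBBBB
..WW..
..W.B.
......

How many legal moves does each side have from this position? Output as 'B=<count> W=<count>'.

-- B to move --
(0,0): flips 1 -> legal
(3,1): no bracket -> illegal
(3,4): no bracket -> illegal
(4,1): flips 1 -> legal
(4,3): flips 2 -> legal
(5,1): flips 2 -> legal
(5,2): flips 2 -> legal
(5,3): no bracket -> illegal
B mobility = 5
-- W to move --
(0,0): flips 2 -> legal
(0,2): no bracket -> illegal
(1,2): flips 2 -> legal
(1,3): flips 1 -> legal
(1,4): flips 1 -> legal
(1,5): flips 1 -> legal
(3,0): flips 1 -> legal
(3,1): no bracket -> illegal
(3,4): no bracket -> illegal
(3,5): no bracket -> illegal
(4,3): no bracket -> illegal
(4,5): no bracket -> illegal
(5,3): no bracket -> illegal
(5,4): no bracket -> illegal
(5,5): flips 1 -> legal
W mobility = 7

Answer: B=5 W=7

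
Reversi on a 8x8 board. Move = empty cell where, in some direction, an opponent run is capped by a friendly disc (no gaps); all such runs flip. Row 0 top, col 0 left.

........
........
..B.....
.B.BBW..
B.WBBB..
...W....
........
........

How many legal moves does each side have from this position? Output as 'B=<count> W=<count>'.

-- B to move --
(2,4): no bracket -> illegal
(2,5): flips 1 -> legal
(2,6): flips 1 -> legal
(3,2): no bracket -> illegal
(3,6): flips 1 -> legal
(4,1): flips 1 -> legal
(4,6): no bracket -> illegal
(5,1): flips 1 -> legal
(5,2): no bracket -> illegal
(5,4): no bracket -> illegal
(6,2): flips 1 -> legal
(6,3): flips 1 -> legal
(6,4): flips 2 -> legal
B mobility = 8
-- W to move --
(1,1): no bracket -> illegal
(1,2): no bracket -> illegal
(1,3): no bracket -> illegal
(2,0): flips 1 -> legal
(2,1): no bracket -> illegal
(2,3): flips 2 -> legal
(2,4): flips 1 -> legal
(2,5): no bracket -> illegal
(3,0): no bracket -> illegal
(3,2): flips 2 -> legal
(3,6): no bracket -> illegal
(4,1): no bracket -> illegal
(4,6): flips 3 -> legal
(5,0): no bracket -> illegal
(5,1): no bracket -> illegal
(5,2): no bracket -> illegal
(5,4): no bracket -> illegal
(5,5): flips 1 -> legal
(5,6): no bracket -> illegal
W mobility = 6

Answer: B=8 W=6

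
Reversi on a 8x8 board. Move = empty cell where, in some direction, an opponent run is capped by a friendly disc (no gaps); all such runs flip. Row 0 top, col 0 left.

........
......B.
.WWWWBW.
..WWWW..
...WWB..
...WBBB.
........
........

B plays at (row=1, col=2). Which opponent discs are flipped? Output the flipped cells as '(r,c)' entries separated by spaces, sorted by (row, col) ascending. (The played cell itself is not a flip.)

Dir NW: first cell '.' (not opp) -> no flip
Dir N: first cell '.' (not opp) -> no flip
Dir NE: first cell '.' (not opp) -> no flip
Dir W: first cell '.' (not opp) -> no flip
Dir E: first cell '.' (not opp) -> no flip
Dir SW: opp run (2,1), next='.' -> no flip
Dir S: opp run (2,2) (3,2), next='.' -> no flip
Dir SE: opp run (2,3) (3,4) capped by B -> flip

Answer: (2,3) (3,4)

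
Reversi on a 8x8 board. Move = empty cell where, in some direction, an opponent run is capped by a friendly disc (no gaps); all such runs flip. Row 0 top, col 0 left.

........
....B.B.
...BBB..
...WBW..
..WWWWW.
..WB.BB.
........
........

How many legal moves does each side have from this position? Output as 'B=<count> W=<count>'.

-- B to move --
(2,2): flips 2 -> legal
(2,6): flips 2 -> legal
(3,1): flips 1 -> legal
(3,2): flips 1 -> legal
(3,6): flips 2 -> legal
(3,7): flips 1 -> legal
(4,1): no bracket -> illegal
(4,7): no bracket -> illegal
(5,1): flips 3 -> legal
(5,4): flips 1 -> legal
(5,7): flips 2 -> legal
(6,1): flips 2 -> legal
(6,2): no bracket -> illegal
(6,3): no bracket -> illegal
B mobility = 10
-- W to move --
(0,3): no bracket -> illegal
(0,4): flips 3 -> legal
(0,5): no bracket -> illegal
(0,6): no bracket -> illegal
(0,7): flips 3 -> legal
(1,2): flips 2 -> legal
(1,3): flips 2 -> legal
(1,5): flips 2 -> legal
(1,7): no bracket -> illegal
(2,2): no bracket -> illegal
(2,6): no bracket -> illegal
(2,7): no bracket -> illegal
(3,2): no bracket -> illegal
(3,6): no bracket -> illegal
(4,7): no bracket -> illegal
(5,4): flips 1 -> legal
(5,7): no bracket -> illegal
(6,2): flips 1 -> legal
(6,3): flips 1 -> legal
(6,4): flips 2 -> legal
(6,5): flips 1 -> legal
(6,6): flips 2 -> legal
(6,7): flips 1 -> legal
W mobility = 12

Answer: B=10 W=12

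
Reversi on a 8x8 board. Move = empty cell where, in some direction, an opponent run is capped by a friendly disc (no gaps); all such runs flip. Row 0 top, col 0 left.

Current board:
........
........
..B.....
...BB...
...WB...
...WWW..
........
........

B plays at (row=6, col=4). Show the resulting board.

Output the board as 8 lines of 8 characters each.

Place B at (6,4); scan 8 dirs for brackets.
Dir NW: opp run (5,3), next='.' -> no flip
Dir N: opp run (5,4) capped by B -> flip
Dir NE: opp run (5,5), next='.' -> no flip
Dir W: first cell '.' (not opp) -> no flip
Dir E: first cell '.' (not opp) -> no flip
Dir SW: first cell '.' (not opp) -> no flip
Dir S: first cell '.' (not opp) -> no flip
Dir SE: first cell '.' (not opp) -> no flip
All flips: (5,4)

Answer: ........
........
..B.....
...BB...
...WB...
...WBW..
....B...
........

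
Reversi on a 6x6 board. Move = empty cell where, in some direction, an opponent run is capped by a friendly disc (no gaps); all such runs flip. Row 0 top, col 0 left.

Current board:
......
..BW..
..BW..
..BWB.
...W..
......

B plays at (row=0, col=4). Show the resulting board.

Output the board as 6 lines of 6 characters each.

Answer: ....B.
..BB..
..BW..
..BWB.
...W..
......

Derivation:
Place B at (0,4); scan 8 dirs for brackets.
Dir NW: edge -> no flip
Dir N: edge -> no flip
Dir NE: edge -> no flip
Dir W: first cell '.' (not opp) -> no flip
Dir E: first cell '.' (not opp) -> no flip
Dir SW: opp run (1,3) capped by B -> flip
Dir S: first cell '.' (not opp) -> no flip
Dir SE: first cell '.' (not opp) -> no flip
All flips: (1,3)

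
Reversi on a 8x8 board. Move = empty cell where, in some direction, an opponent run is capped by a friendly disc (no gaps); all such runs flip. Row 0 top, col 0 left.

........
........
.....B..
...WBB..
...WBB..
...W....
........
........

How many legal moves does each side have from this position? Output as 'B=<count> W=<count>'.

Answer: B=5 W=5

Derivation:
-- B to move --
(2,2): flips 1 -> legal
(2,3): no bracket -> illegal
(2,4): no bracket -> illegal
(3,2): flips 1 -> legal
(4,2): flips 1 -> legal
(5,2): flips 1 -> legal
(5,4): no bracket -> illegal
(6,2): flips 1 -> legal
(6,3): no bracket -> illegal
(6,4): no bracket -> illegal
B mobility = 5
-- W to move --
(1,4): no bracket -> illegal
(1,5): no bracket -> illegal
(1,6): flips 2 -> legal
(2,3): no bracket -> illegal
(2,4): no bracket -> illegal
(2,6): flips 2 -> legal
(3,6): flips 2 -> legal
(4,6): flips 2 -> legal
(5,4): no bracket -> illegal
(5,5): flips 1 -> legal
(5,6): no bracket -> illegal
W mobility = 5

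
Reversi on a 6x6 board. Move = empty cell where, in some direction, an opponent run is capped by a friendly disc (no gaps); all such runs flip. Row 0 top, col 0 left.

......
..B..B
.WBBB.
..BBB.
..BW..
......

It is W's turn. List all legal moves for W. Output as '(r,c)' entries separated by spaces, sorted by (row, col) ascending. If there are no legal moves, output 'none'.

Answer: (0,3) (1,3) (2,5) (4,1)

Derivation:
(0,1): no bracket -> illegal
(0,2): no bracket -> illegal
(0,3): flips 1 -> legal
(0,4): no bracket -> illegal
(0,5): no bracket -> illegal
(1,1): no bracket -> illegal
(1,3): flips 2 -> legal
(1,4): no bracket -> illegal
(2,5): flips 4 -> legal
(3,1): no bracket -> illegal
(3,5): no bracket -> illegal
(4,1): flips 1 -> legal
(4,4): no bracket -> illegal
(4,5): no bracket -> illegal
(5,1): no bracket -> illegal
(5,2): no bracket -> illegal
(5,3): no bracket -> illegal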